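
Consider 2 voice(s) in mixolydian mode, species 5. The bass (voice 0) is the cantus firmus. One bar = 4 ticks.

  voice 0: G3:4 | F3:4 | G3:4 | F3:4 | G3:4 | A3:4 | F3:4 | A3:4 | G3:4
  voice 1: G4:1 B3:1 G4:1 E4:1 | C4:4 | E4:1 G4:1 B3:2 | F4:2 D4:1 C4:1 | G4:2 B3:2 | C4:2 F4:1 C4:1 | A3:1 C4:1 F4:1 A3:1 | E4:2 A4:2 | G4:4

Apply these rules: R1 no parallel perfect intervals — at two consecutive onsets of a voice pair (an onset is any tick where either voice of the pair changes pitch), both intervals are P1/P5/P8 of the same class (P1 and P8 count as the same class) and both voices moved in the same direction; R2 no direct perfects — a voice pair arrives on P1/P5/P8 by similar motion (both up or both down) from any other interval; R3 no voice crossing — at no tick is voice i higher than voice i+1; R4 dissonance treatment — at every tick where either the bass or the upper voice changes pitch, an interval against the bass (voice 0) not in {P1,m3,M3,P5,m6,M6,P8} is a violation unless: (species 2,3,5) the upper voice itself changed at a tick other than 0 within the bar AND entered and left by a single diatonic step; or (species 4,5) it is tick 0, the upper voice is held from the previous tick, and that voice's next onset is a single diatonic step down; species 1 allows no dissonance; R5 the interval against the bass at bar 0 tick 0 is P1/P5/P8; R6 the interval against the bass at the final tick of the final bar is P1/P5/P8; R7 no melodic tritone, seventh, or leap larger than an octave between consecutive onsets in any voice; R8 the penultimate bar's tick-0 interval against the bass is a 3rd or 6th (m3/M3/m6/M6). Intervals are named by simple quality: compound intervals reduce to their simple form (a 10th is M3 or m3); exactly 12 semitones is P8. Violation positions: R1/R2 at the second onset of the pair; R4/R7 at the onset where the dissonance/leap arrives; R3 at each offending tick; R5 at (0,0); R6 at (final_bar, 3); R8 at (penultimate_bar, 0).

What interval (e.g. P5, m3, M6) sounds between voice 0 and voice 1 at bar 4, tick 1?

P8

voice 0=G3 voice 1=G4 -> P8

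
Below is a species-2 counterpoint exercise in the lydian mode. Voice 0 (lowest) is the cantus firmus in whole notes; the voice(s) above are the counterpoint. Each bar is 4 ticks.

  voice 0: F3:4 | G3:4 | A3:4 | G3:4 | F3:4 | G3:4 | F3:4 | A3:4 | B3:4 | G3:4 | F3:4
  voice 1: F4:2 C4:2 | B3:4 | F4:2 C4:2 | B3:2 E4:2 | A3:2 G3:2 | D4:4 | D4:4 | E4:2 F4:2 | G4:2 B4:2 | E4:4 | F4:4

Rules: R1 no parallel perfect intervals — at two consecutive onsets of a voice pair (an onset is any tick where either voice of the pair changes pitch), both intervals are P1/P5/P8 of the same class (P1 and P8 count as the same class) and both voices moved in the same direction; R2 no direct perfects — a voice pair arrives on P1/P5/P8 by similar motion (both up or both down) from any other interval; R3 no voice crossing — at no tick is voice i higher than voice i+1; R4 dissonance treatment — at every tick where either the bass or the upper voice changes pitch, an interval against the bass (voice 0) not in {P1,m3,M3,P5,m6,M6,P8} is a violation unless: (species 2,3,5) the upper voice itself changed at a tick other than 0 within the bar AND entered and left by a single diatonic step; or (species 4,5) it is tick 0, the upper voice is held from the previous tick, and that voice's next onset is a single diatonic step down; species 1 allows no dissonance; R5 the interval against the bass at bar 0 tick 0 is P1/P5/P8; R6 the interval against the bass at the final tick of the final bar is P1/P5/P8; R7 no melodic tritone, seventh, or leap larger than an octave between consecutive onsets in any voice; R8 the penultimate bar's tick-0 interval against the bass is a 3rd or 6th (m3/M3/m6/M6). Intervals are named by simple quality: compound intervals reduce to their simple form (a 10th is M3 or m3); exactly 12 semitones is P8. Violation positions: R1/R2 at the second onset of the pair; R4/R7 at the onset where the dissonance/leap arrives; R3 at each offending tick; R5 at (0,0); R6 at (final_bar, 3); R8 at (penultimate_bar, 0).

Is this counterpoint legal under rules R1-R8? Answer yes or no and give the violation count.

bar 0: v0=F3 v1=F4 (P8)
bar 1: v0=G3 v1=B3 (M3)
bar 2: v0=A3 v1=F4 (m6)
bar 3: v0=G3 v1=B3 (M3)
bar 4: v0=F3 v1=A3 (M3)
bar 5: v0=G3 v1=D4 (P5)
bar 6: v0=F3 v1=D4 (M6)
bar 7: v0=A3 v1=E4 (P5)
bar 8: v0=B3 v1=G4 (m6)
bar 9: v0=G3 v1=E4 (M6)
bar 10: v0=F3 v1=F4 (P8)
  R7 @ bar2.0: B3->F4 leap 6st
  R4 @ bar4.2: F3/G3 M2 untreated
  R2 @ bar5.0: F3/G3 M2 -> G3/D4 P5 similar
  R2 @ bar7.0: F3/D4 M6 -> A3/E4 P5 similar

No (4 violations)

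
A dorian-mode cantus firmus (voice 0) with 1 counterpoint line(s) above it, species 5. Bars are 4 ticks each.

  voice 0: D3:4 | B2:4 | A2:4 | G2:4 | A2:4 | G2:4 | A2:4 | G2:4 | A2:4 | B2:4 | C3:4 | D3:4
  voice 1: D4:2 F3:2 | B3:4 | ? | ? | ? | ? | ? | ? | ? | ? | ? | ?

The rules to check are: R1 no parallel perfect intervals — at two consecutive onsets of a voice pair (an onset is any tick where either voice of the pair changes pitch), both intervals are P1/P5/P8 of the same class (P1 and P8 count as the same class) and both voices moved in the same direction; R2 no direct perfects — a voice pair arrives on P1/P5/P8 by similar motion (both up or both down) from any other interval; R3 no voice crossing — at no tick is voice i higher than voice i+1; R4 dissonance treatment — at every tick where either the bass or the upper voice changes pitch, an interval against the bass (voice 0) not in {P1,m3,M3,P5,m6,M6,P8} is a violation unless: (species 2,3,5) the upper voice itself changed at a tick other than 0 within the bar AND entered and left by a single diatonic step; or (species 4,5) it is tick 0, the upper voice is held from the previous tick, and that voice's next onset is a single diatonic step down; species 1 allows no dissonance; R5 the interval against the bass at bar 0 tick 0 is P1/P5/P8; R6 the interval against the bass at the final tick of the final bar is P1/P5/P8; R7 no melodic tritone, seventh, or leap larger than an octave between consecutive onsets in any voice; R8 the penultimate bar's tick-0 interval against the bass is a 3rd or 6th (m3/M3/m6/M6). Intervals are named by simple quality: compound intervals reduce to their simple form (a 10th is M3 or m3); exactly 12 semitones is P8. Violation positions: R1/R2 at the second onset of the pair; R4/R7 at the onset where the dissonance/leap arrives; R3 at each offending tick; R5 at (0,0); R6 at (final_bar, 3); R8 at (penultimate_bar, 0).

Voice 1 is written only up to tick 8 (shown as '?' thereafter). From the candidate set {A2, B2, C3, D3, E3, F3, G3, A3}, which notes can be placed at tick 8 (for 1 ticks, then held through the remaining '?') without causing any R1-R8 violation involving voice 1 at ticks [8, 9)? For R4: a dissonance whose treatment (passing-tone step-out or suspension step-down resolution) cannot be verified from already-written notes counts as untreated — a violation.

{}

A2: violates R1,R7
B2: violates R4
C3: violates R7
D3: violates R4
E3: violates R2
F3: violates R7
G3: violates R4
A3: violates R1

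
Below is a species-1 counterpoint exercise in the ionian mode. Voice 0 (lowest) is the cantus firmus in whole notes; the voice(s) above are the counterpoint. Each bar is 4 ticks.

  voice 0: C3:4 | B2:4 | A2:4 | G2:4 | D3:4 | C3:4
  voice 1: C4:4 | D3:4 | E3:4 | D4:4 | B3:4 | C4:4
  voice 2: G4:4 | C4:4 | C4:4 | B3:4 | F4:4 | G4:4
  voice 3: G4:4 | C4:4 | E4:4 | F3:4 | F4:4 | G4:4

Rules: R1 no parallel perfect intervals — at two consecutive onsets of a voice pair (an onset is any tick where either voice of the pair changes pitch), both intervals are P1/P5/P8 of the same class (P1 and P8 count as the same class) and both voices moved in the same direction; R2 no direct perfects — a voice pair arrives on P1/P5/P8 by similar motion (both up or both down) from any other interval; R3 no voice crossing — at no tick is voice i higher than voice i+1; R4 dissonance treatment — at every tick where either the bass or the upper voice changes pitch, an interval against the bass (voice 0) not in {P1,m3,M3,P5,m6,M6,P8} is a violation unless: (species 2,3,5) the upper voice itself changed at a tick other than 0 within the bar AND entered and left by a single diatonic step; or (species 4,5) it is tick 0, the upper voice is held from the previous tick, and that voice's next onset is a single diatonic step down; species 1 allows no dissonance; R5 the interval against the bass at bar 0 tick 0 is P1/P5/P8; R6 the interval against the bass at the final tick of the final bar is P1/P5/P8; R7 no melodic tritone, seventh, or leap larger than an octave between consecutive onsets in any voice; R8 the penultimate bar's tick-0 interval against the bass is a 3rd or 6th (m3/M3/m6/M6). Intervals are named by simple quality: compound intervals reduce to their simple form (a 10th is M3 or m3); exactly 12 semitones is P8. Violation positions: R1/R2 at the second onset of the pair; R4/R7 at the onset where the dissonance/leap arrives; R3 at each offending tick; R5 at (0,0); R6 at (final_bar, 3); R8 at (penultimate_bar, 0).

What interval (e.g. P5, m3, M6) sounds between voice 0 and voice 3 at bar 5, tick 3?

P5

voice 0=C3 voice 3=G4 -> P5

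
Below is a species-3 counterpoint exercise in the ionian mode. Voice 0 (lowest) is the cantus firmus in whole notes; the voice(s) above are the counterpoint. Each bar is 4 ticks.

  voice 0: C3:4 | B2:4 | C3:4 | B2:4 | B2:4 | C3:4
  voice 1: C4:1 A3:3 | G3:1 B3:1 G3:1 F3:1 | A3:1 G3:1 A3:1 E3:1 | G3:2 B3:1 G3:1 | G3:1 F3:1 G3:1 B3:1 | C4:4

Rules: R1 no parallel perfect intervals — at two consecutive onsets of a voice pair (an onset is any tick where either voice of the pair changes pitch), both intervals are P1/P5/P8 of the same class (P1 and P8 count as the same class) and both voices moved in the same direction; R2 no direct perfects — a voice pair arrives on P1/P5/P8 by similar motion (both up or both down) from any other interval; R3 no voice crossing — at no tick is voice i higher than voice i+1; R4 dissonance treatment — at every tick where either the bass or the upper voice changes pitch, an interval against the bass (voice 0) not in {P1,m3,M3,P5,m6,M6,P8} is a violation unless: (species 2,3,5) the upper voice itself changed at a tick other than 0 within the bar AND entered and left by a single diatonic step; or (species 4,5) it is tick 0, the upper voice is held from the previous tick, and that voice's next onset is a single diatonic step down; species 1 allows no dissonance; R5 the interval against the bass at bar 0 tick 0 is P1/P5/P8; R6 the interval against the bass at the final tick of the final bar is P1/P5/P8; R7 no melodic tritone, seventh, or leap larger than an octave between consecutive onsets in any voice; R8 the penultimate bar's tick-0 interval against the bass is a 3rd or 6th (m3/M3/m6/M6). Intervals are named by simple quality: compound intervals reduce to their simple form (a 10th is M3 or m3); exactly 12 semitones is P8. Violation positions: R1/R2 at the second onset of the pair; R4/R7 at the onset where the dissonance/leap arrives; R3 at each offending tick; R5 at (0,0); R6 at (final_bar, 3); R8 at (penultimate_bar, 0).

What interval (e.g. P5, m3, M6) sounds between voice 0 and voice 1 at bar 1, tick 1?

P8

voice 0=B2 voice 1=B3 -> P8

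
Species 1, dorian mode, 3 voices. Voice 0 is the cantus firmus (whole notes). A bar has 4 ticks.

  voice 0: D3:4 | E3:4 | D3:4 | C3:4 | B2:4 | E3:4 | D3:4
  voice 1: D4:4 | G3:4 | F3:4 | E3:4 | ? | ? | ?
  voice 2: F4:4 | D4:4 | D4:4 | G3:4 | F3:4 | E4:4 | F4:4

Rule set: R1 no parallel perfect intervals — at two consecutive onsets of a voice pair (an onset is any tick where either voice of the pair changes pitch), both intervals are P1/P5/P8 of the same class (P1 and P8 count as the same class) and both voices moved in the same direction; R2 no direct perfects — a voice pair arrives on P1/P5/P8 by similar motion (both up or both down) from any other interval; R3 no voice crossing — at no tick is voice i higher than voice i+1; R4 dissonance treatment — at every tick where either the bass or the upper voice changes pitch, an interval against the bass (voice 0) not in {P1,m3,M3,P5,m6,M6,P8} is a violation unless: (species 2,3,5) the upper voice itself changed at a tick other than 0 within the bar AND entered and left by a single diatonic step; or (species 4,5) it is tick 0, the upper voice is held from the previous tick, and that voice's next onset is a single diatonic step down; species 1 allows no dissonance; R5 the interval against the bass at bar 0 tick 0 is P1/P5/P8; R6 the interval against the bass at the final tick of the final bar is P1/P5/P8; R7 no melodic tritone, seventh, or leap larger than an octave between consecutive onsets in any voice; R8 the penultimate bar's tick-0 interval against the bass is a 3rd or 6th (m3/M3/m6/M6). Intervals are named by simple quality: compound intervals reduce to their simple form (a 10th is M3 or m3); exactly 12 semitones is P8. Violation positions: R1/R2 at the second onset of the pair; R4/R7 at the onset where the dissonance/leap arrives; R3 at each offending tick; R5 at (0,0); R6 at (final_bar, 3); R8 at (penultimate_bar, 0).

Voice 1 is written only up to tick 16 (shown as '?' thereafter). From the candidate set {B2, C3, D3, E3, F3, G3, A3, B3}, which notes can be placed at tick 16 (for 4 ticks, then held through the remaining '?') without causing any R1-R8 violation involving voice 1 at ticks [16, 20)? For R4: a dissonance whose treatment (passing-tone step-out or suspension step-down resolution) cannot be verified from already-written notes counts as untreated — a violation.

B2: violates R2
C3: violates R4
D3: legal
E3: violates R4
F3: violates R4
G3: violates R3
A3: violates R3,R4
B3: violates R3

{D3}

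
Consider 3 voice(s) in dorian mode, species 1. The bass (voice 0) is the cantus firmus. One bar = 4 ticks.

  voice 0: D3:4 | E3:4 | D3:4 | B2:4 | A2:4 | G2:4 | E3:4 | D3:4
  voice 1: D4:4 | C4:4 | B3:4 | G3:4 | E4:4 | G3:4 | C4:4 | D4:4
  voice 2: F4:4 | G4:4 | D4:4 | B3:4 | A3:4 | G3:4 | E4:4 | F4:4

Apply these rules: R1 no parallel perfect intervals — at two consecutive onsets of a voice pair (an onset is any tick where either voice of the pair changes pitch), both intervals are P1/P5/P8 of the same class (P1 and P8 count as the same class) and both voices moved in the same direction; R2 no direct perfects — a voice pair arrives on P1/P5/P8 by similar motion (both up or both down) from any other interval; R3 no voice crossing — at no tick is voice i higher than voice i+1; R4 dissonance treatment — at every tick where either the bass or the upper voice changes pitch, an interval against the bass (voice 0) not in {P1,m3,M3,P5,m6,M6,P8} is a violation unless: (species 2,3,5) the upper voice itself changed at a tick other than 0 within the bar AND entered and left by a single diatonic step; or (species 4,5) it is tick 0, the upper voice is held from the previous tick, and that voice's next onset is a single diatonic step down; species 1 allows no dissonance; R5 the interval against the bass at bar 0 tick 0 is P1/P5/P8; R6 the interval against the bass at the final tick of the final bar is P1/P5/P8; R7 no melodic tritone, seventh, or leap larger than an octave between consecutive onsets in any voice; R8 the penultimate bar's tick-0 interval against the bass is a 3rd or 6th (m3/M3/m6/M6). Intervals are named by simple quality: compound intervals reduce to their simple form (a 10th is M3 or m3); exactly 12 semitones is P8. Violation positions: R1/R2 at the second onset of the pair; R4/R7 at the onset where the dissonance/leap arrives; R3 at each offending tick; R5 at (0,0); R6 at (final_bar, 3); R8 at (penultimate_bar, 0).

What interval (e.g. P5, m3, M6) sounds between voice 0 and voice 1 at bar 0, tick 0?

voice 0=D3 voice 1=D4 -> P8

P8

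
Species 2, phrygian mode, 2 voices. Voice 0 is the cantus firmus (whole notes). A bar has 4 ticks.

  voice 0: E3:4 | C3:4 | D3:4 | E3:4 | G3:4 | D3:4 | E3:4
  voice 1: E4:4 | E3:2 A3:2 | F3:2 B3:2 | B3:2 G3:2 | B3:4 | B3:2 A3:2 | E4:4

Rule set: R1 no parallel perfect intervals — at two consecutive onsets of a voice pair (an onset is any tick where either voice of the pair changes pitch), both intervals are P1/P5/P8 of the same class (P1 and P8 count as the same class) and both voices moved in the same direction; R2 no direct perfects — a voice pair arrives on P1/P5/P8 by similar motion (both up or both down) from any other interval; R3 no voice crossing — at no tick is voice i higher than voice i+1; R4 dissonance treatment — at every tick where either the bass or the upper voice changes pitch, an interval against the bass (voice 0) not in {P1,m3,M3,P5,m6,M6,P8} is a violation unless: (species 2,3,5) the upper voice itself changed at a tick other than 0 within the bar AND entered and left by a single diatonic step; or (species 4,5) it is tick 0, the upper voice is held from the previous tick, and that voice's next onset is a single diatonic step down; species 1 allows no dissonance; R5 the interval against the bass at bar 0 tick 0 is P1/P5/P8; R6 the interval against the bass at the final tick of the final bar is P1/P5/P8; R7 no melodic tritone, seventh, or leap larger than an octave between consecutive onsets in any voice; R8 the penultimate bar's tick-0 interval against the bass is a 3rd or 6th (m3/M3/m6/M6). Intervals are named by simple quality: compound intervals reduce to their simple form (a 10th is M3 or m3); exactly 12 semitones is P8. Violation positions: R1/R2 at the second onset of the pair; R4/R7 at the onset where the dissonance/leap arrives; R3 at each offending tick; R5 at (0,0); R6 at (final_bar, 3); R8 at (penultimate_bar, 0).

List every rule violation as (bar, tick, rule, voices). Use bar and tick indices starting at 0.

bar 0: v0=E3 v1=E4 downbeat P8
bar 1: v0=C3 v1=E3 downbeat M3
bar 2: v0=D3 v1=F3 downbeat m3
bar 3: v0=E3 v1=B3 downbeat P5
bar 4: v0=G3 v1=B3 downbeat M3
bar 5: v0=D3 v1=B3 downbeat M6
bar 6: v0=E3 v1=E4 downbeat P8
  -> R7 @ bar 2 tick 2 v(1,): F3->B3 leap 6st
  -> R2 @ bar 6 tick 0 v(0, 1): D3/A3 P5 -> E3/E4 P8 similar

(2, 2, R7, (1,))
(6, 0, R2, (0, 1))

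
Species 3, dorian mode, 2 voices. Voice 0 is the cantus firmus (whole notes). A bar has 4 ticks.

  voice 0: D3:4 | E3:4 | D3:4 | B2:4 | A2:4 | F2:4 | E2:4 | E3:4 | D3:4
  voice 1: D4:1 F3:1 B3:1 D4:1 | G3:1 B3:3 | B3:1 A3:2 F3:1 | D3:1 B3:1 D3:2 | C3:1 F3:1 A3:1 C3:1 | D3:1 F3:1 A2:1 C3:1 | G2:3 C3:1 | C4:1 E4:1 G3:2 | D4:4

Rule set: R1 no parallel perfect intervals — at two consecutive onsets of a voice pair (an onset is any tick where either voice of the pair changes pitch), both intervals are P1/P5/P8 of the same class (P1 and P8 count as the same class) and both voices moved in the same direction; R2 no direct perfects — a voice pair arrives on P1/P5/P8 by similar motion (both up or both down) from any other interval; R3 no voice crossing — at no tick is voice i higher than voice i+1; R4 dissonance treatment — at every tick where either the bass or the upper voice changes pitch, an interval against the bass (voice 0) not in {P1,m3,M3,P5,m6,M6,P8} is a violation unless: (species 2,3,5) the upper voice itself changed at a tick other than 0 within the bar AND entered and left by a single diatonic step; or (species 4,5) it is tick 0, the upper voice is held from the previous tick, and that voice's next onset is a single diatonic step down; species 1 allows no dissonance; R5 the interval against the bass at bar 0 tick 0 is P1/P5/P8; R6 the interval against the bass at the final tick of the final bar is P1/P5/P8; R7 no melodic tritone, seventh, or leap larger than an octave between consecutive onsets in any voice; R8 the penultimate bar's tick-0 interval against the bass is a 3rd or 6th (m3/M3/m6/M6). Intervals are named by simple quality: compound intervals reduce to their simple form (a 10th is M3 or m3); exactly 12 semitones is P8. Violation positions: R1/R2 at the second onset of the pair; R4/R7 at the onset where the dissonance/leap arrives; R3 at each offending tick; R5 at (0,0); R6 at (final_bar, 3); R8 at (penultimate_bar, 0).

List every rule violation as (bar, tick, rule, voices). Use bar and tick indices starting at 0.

(0, 2, R7, (1,))

bar 0: v0=D3 v1=D4 downbeat P8
bar 1: v0=E3 v1=G3 downbeat m3
bar 2: v0=D3 v1=B3 downbeat M6
bar 3: v0=B2 v1=D3 downbeat m3
bar 4: v0=A2 v1=C3 downbeat m3
bar 5: v0=F2 v1=D3 downbeat M6
bar 6: v0=E2 v1=G2 downbeat m3
bar 7: v0=E3 v1=C4 downbeat m6
bar 8: v0=D3 v1=D4 downbeat P8
  -> R7 @ bar 0 tick 2 v(1,): F3->B3 leap 6st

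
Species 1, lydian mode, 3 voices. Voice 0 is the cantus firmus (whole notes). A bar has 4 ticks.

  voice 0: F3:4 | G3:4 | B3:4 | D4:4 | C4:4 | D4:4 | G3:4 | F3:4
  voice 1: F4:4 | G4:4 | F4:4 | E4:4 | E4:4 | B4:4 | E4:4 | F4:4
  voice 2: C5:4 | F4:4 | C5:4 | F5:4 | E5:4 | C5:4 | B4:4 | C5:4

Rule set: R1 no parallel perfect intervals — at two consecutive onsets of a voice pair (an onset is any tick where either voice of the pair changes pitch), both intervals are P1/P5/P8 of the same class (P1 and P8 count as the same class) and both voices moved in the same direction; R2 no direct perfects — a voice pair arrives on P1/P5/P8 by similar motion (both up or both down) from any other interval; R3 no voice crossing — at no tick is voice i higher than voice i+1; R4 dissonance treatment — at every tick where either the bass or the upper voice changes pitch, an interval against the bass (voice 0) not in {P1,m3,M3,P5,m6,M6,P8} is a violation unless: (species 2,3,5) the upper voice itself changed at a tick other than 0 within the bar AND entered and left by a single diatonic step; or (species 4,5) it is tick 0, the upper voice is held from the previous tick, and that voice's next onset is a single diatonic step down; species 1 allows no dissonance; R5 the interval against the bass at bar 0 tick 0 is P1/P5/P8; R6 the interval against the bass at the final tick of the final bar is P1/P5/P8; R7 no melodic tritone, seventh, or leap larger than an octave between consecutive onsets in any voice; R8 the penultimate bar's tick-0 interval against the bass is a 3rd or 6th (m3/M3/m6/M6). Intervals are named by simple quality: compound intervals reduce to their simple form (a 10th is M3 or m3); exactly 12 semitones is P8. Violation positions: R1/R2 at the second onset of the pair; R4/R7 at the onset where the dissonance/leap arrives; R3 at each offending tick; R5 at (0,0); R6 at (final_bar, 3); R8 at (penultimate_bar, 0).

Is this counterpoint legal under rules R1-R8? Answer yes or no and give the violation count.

bar 0: v0=F3 v1=F4 v2=C5 (P5)
bar 1: v0=G3 v1=G4 v2=F4 (m7)
bar 2: v0=B3 v1=F4 v2=C5 (m2)
bar 3: v0=D4 v1=E4 v2=F5 (m3)
bar 4: v0=C4 v1=E4 v2=E5 (M3)
bar 5: v0=D4 v1=B4 v2=C5 (m7)
bar 6: v0=G3 v1=E4 v2=B4 (M3)
bar 7: v0=F3 v1=F4 v2=C5 (P5)
  R1 @ bar1.0: F3/F4 P8 -> G3/G4 P8 similar
  R3 @ bar1.0: G4 above F4
  R4 @ bar1.0: G3/F4 m7 untreated
  R3 @ bar1.1: G4 above F4
  R3 @ bar1.2: G4 above F4
  R3 @ bar1.3: G4 above F4
  R4 @ bar2.0: B3/F4 TT untreated
  R4 @ bar2.0: B3/C5 m2 untreated
  R4 @ bar3.0: D4/E4 M2 untreated
  R4 @ bar5.0: D4/C5 m7 untreated
  R2 @ bar6.0: B4/C5 m2 -> E4/B4 P5 similar
  R1 @ bar7.0: E4/B4 P5 -> F4/C5 P5 similar

No (12 violations)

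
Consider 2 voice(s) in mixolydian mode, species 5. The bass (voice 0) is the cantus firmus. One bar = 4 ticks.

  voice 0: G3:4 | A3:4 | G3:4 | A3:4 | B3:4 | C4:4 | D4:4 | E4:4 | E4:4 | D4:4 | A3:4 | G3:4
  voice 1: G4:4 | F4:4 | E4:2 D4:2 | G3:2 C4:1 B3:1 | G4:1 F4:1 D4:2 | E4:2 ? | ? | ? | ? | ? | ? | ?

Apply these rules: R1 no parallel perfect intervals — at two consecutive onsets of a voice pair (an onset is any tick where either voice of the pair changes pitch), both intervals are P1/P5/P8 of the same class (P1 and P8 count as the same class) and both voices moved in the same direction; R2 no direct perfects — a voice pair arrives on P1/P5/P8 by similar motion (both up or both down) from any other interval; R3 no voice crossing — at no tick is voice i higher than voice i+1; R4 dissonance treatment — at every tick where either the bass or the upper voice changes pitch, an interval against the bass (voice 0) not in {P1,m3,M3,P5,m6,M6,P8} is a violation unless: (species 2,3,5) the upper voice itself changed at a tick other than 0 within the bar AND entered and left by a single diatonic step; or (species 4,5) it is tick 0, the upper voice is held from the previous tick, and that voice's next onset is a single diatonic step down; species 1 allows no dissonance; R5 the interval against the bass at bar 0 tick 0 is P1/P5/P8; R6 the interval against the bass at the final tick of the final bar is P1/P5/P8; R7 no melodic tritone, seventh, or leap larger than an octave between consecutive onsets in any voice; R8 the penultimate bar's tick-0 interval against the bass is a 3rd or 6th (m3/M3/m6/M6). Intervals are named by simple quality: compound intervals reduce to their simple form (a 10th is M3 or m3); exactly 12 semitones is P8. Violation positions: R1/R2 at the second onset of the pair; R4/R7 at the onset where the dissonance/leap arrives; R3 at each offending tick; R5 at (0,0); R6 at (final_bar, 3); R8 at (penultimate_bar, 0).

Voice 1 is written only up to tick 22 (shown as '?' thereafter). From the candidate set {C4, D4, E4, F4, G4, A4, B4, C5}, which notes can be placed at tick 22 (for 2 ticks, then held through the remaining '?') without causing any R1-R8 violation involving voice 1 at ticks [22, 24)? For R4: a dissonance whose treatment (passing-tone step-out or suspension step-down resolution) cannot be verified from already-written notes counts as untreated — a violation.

{A4, C4, C5, E4, G4}

C4: legal
D4: violates R4
E4: legal
F4: violates R4
G4: legal
A4: legal
B4: violates R4
C5: legal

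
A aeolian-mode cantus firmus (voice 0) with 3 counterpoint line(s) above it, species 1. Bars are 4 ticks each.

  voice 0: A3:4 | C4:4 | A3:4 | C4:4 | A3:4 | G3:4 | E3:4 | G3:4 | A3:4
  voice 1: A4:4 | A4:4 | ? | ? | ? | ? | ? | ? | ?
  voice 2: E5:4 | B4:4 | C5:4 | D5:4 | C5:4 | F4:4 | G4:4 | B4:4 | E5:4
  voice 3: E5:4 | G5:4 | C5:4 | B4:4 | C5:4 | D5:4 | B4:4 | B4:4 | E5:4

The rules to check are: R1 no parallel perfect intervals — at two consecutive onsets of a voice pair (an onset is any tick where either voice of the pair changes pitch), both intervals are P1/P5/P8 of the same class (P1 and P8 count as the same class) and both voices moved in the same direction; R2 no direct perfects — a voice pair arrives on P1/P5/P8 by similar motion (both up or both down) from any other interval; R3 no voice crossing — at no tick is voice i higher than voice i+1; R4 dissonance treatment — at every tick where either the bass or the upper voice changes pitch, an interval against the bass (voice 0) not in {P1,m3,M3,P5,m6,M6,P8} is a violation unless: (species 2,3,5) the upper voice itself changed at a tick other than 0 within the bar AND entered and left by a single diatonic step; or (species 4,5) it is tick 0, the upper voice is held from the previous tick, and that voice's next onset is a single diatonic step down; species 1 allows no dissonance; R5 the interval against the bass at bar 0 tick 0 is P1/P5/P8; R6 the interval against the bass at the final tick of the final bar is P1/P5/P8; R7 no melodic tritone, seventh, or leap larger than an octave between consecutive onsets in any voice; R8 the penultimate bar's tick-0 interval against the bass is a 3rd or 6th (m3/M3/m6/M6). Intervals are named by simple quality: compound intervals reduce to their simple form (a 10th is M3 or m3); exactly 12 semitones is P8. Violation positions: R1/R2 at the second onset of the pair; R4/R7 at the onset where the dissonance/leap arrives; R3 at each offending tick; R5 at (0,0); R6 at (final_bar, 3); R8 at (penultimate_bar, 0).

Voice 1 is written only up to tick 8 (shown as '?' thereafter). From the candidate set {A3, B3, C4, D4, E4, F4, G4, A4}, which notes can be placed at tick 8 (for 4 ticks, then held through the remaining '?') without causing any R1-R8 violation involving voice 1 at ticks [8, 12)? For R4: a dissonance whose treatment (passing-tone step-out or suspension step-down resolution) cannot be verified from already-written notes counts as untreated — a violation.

A3: violates R2
B3: violates R4,R7
C4: violates R2
D4: violates R4
E4: violates R2
F4: violates R2
G4: violates R4
A4: legal

{A4}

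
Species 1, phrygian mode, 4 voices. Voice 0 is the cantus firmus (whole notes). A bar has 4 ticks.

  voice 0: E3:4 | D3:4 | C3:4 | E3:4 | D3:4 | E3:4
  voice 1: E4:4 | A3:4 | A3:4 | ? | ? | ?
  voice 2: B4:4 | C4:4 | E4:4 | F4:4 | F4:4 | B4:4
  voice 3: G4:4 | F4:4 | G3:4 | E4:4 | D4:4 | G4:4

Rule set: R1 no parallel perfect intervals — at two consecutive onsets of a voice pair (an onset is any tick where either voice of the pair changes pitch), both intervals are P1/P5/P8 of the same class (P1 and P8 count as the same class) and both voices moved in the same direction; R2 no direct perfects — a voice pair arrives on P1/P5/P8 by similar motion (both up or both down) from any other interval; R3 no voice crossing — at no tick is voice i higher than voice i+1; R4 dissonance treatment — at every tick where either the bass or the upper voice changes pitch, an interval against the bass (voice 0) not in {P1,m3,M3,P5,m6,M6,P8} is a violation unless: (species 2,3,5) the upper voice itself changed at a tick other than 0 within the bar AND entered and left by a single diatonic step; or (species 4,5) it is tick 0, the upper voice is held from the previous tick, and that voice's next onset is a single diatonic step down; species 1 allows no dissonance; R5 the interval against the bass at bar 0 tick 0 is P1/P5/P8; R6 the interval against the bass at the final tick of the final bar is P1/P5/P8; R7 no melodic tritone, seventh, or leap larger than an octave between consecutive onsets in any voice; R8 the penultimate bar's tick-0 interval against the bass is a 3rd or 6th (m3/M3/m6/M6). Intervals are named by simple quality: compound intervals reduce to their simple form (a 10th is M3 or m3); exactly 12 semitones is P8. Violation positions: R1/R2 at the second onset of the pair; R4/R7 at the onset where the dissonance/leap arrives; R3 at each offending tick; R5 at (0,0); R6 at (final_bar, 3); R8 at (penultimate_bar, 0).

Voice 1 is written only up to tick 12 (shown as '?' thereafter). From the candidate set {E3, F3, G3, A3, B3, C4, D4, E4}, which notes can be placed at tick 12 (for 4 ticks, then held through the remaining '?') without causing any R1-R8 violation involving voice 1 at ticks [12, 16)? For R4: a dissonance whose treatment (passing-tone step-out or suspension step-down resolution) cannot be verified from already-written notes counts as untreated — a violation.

E3: legal
F3: violates R4
G3: legal
A3: violates R4
B3: violates R2
C4: legal
D4: violates R4
E4: violates R2

{C4, E3, G3}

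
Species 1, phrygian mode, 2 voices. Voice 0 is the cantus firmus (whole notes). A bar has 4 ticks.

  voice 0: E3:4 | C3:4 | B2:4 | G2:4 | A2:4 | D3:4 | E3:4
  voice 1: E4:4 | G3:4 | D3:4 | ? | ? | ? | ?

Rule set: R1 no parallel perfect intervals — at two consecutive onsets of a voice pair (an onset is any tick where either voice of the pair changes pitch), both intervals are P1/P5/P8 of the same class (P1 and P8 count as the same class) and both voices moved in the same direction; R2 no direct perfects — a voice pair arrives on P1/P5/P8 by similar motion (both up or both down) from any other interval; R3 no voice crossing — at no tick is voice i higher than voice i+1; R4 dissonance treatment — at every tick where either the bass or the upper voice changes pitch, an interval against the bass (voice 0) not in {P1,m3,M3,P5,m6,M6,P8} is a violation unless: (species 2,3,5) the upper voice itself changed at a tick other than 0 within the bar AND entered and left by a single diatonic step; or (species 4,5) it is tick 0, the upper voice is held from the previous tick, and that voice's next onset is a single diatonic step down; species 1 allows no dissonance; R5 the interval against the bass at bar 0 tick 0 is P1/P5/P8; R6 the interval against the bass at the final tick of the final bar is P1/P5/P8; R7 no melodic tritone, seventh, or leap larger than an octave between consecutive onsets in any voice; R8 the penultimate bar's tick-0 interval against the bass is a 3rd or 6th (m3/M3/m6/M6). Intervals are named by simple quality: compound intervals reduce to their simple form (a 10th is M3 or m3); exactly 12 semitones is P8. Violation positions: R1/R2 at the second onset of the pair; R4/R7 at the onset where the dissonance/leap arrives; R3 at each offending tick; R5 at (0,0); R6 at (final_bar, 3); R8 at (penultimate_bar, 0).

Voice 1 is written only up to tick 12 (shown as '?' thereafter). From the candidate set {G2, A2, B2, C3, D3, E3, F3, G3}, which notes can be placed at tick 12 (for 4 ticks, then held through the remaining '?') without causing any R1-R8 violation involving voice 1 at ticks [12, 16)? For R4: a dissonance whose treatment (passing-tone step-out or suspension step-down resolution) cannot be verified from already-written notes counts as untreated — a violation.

{B2, D3, E3, G3}

G2: violates R2
A2: violates R4
B2: legal
C3: violates R4
D3: legal
E3: legal
F3: violates R4
G3: legal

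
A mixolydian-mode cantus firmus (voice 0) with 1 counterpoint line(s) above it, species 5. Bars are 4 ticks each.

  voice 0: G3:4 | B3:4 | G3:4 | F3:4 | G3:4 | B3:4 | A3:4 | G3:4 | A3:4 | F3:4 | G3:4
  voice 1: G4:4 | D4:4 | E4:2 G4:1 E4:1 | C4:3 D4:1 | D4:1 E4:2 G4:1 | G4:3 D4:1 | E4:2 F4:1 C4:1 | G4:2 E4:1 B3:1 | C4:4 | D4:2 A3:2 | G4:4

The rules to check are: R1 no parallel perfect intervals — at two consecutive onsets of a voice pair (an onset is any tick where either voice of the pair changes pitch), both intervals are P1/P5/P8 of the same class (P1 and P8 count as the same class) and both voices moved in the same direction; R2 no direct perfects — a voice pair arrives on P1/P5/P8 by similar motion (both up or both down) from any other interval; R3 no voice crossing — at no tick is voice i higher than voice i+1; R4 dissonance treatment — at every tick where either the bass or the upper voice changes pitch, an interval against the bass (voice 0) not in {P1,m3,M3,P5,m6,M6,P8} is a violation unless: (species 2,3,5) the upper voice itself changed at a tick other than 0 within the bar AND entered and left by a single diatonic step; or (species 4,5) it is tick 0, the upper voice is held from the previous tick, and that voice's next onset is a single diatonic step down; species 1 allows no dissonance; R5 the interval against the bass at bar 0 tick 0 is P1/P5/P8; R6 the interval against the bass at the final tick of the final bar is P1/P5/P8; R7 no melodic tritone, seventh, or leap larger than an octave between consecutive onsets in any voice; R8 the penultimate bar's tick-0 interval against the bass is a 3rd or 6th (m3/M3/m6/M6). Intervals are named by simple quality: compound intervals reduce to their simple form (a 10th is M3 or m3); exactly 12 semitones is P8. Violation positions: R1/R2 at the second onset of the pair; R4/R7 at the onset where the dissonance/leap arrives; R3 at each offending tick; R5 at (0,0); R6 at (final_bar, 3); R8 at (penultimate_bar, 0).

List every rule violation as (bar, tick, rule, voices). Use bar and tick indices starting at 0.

(3, 0, R2, (0, 1))
(10, 0, R2, (0, 1))
(10, 0, R7, (1,))

bar 0: v0=G3 v1=G4 downbeat P8
bar 1: v0=B3 v1=D4 downbeat m3
bar 2: v0=G3 v1=E4 downbeat M6
bar 3: v0=F3 v1=C4 downbeat P5
bar 4: v0=G3 v1=D4 downbeat P5
bar 5: v0=B3 v1=G4 downbeat m6
bar 6: v0=A3 v1=E4 downbeat P5
bar 7: v0=G3 v1=G4 downbeat P8
bar 8: v0=A3 v1=C4 downbeat m3
bar 9: v0=F3 v1=D4 downbeat M6
bar 10: v0=G3 v1=G4 downbeat P8
  -> R2 @ bar 3 tick 0 v(0, 1): G3/E4 M6 -> F3/C4 P5 similar
  -> R2 @ bar 10 tick 0 v(0, 1): F3/A3 M3 -> G3/G4 P8 similar
  -> R7 @ bar 10 tick 0 v(1,): A3->G4 leap 10st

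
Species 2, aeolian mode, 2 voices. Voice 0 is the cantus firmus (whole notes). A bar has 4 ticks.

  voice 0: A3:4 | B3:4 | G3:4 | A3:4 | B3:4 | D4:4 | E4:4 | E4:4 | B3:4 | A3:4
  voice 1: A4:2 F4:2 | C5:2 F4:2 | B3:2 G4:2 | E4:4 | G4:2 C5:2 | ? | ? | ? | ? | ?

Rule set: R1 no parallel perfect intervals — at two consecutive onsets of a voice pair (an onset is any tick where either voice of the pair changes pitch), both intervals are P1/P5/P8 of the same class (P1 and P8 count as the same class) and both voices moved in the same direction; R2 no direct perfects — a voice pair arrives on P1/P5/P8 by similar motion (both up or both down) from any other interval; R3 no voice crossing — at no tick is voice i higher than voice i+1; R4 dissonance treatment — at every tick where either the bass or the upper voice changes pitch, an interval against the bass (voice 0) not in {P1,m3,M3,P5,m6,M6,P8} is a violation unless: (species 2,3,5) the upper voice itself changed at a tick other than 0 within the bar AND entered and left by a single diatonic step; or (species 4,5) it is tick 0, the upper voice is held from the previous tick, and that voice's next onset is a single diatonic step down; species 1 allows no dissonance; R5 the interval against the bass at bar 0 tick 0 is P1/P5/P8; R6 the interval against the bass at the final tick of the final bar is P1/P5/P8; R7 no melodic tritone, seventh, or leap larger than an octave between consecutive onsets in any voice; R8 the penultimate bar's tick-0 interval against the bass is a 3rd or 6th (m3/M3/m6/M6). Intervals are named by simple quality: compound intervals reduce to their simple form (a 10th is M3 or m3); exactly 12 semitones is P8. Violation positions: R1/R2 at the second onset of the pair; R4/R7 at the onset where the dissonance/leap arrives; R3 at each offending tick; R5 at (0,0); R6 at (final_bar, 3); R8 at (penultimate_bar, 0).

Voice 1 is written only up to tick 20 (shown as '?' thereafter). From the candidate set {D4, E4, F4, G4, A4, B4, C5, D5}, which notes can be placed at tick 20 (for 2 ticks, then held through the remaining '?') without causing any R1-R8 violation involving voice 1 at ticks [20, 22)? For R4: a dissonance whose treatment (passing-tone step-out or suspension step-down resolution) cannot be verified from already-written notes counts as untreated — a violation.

D4: violates R7
E4: violates R4
F4: legal
G4: violates R4
A4: legal
B4: legal
C5: violates R4
D5: violates R2

{A4, B4, F4}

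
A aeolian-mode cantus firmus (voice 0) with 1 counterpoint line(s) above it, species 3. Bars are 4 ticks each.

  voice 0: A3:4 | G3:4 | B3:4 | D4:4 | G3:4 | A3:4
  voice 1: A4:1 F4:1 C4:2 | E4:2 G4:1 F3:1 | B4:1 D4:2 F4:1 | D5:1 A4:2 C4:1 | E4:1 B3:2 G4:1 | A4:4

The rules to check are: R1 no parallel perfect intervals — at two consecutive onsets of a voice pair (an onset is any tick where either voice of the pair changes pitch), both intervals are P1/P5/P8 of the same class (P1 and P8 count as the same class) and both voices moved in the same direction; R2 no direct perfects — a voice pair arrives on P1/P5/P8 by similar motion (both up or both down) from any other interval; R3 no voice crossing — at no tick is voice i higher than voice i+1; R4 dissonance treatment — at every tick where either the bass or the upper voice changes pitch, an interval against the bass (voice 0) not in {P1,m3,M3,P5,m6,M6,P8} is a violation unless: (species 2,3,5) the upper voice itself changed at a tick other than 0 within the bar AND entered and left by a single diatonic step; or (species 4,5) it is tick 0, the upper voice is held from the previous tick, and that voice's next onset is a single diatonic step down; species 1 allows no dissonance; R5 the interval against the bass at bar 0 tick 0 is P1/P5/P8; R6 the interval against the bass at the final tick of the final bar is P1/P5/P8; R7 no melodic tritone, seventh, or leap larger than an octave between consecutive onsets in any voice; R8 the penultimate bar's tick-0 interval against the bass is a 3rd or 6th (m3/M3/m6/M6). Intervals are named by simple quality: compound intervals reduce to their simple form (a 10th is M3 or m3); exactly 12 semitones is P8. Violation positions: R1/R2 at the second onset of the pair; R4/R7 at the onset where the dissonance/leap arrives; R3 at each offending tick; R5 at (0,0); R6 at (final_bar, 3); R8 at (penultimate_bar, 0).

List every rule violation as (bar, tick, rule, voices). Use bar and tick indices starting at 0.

(1, 3, R3, (0, 1))
(1, 3, R4, (0, 1))
(1, 3, R7, (1,))
(2, 0, R2, (0, 1))
(2, 0, R7, (1,))
(2, 3, R4, (0, 1))
(3, 0, R2, (0, 1))
(3, 3, R3, (0, 1))
(3, 3, R4, (0, 1))
(5, 0, R1, (0, 1))

bar 0: v0=A3 v1=A4 downbeat P8
bar 1: v0=G3 v1=E4 downbeat M6
bar 2: v0=B3 v1=B4 downbeat P8
bar 3: v0=D4 v1=D5 downbeat P8
bar 4: v0=G3 v1=E4 downbeat M6
bar 5: v0=A3 v1=A4 downbeat P8
  -> R3 @ bar 1 tick 3 v(0, 1): G3 above F3
  -> R4 @ bar 1 tick 3 v(0, 1): G3/F3 M2 untreated
  -> R7 @ bar 1 tick 3 v(1,): G4->F3 leap 14st
  -> R2 @ bar 2 tick 0 v(0, 1): G3/F3 M2 -> B3/B4 P8 similar
  -> R7 @ bar 2 tick 0 v(1,): F3->B4 leap 18st
  -> R4 @ bar 2 tick 3 v(0, 1): B3/F4 TT untreated
  -> R2 @ bar 3 tick 0 v(0, 1): B3/F4 TT -> D4/D5 P8 similar
  -> R3 @ bar 3 tick 3 v(0, 1): D4 above C4
  -> R4 @ bar 3 tick 3 v(0, 1): D4/C4 M2 untreated
  -> R1 @ bar 5 tick 0 v(0, 1): G3/G4 P8 -> A3/A4 P8 similar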